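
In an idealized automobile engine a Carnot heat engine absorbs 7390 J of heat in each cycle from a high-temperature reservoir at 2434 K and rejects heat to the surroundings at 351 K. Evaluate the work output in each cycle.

η_rev = 1 − T_C/T_H = 1 − 351.00/2434.00 = 0.8558.
W = η·Q_H = 0.8558 × 7390 = 6320 J.

W ≈ 6320 J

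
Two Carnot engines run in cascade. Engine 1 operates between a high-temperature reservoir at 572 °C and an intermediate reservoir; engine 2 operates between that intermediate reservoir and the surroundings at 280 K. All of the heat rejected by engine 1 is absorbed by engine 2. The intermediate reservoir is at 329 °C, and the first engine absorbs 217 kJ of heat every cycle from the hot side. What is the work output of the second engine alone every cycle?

T_H = 572 °C → 572 + 273.15 = 845.15 K.
T_m = 329 °C → 329 + 273.15 = 602.15 K.
Heat entering the second stage: Q_m = Q_H·(T_m/T_H) = 217 × 602.15/845.15 = 154.6 kJ.
Second-stage efficiency η₂ = 1 − T_C/T_m = 1 − 280.00/602.15 = 0.5350, so W₂ = η₂·Q_m = 82.71 kJ.

W₂ ≈ 82.71 kJ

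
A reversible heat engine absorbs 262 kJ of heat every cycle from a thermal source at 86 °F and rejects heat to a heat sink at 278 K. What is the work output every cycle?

T_H = 86 °F → (86 − 32) × 5/9 = 30.00 °C = 303.15 K.
Carnot efficiency: η = 1 − T_C/T_H = 1 − 278.00/303.15 = 0.0830.
W = η·Q_H = 0.0830 × 262 = 21.7 kJ.

W ≈ 21.7 kJ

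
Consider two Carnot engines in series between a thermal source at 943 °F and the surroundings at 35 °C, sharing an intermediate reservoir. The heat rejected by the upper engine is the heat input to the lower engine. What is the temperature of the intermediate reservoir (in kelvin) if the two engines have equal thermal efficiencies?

T_H = 943 °F → (943 − 32) × 5/9 = 506.11 °C = 779.26 K.
T_C = 35 °C → 35 + 273.15 = 308.15 K.
Equal efficiencies require 1 − T_m/T_H = 1 − T_C/T_m, i.e. T_m/T_H = T_C/T_m, so T_m = √(T_H·T_C) = √(779.26 × 308.15) = 490.0 K.

T_m ≈ 490.0 K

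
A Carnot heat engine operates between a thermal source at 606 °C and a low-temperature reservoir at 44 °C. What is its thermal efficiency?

T_H = 606 °C → 606 + 273.15 = 879.15 K.
T_C = 44 °C → 44 + 273.15 = 317.15 K.
For a reversible engine, η = 1 − T_C/T_H = 1 − 317.15/879.15 = 0.6393.

η ≈ 0.6393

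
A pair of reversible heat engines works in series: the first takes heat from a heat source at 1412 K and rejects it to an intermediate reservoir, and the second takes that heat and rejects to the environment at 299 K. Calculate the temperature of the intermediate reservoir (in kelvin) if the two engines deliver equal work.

T_m ≈ 856 K

For reversible stages Q_m = Q_H·(T_m/T_H). Setting W₁ = Q_H(1 − T_m/T_H) equal to W₂ = Q_m(1 − T_C/T_m) = Q_H·(T_m − T_C)/T_H gives T_H − T_m = T_m − T_C, so T_m = (T_H + T_C)/2 = (1412.00 + 299.00)/2 = 856 K.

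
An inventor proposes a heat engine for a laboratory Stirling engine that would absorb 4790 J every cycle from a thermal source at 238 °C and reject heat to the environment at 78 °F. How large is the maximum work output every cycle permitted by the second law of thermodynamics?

T_H = 238 °C → 238 + 273.15 = 511.15 K.
T_C = 78 °F → (78 − 32) × 5/9 = 25.56 °C = 298.71 K.
The second-law ceiling is the Carnot efficiency, η_max = 1 − T_C/T_H = 1 − 298.71/511.15 = 0.4156.
W_max = η_max · Q_H = 0.4156 × 4790 = 1990 J.

W_max ≈ 1990 J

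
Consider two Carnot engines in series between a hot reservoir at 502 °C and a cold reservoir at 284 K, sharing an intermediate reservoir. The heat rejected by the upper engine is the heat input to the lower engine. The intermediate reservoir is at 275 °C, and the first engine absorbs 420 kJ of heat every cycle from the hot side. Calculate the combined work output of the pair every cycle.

W_total ≈ 266 kJ

T_H = 502 °C → 502 + 273.15 = 775.15 K.
Two reversible stages in series are equivalent to a single Carnot engine between T_H and T_C, so η_total = 1 − T_C/T_H = 1 − 284.00/775.15 = 0.6336.
W_total = η_total · Q_H = 0.6336 × 420 = 266 kJ.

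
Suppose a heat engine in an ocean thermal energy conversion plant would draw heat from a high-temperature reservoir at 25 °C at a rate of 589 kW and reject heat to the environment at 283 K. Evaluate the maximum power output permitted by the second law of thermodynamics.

T_H = 25 °C → 25 + 273.15 = 298.15 K.
By the Carnot theorem, η_max = 1 − T_C/T_H = 1 − 283.00/298.15 = 0.0508.
W_max = η_max · Q_H = 0.0508 × 589 = 29.9 kW.

Ẇ_max ≈ 29.9 kW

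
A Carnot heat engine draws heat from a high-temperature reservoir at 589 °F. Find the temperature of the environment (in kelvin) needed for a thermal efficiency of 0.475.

T_C ≈ 306 K

T_H = 589 °F → (589 − 32) × 5/9 = 309.44 °C = 582.59 K.
From η = 1 − T_C/T_H, T_C = T_H·(1 − η) = 582.59 × (1 − 0.475) = 306 K.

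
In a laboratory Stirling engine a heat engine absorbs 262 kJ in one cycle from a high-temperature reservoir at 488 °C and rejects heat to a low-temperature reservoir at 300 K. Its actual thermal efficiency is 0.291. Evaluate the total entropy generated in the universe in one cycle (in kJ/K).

ΔS_univ ≈ 0.275 kJ/K

T_H = 488 °C → 488 + 273.15 = 761.15 K.
W = η·Q_H = 0.291 × 262 = 76.24 kJ, so Q_C = Q_H − W = 185.8 kJ.
Reservoir entropy changes: ΔS_H = −Q_H/T_H = −262/761.15 = -0.3442 kJ/K and ΔS_C = +Q_C/T_C = 185.8/300.00 = 0.6192 kJ/K.
ΔS_univ = −Q_H/T_H + Q_C/T_C = 0.275 kJ/K (> 0, since η = 0.291 < η_Carnot = 0.606).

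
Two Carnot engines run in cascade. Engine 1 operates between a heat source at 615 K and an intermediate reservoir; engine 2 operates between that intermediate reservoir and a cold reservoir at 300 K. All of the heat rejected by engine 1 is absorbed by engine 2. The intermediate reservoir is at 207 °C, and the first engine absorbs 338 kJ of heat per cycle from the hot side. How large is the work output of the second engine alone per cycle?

T_m = 207 °C → 207 + 273.15 = 480.15 K.
Heat entering the second stage: Q_m = Q_H·(T_m/T_H) = 338 × 480.15/615.00 = 263.9 kJ.
Second-stage efficiency η₂ = 1 − T_C/T_m = 1 − 300.00/480.15 = 0.3752, so W₂ = η₂·Q_m = 99.01 kJ.

W₂ ≈ 99.01 kJ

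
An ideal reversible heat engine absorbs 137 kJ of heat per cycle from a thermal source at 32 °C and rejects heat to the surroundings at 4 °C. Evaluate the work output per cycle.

T_H = 32 °C → 32 + 273.15 = 305.15 K.
T_C = 4 °C → 4 + 273.15 = 277.15 K.
The Carnot efficiency is η = 1 − T_C/T_H = 1 − 277.15/305.15 = 0.0918.
W = η·Q_H = 0.0918 × 137 = 12.6 kJ.

W ≈ 12.6 kJ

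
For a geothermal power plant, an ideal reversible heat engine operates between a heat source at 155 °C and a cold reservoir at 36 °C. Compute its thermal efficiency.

T_H = 155 °C → 155 + 273.15 = 428.15 K.
T_C = 36 °C → 36 + 273.15 = 309.15 K.
η_rev = 1 − T_C/T_H = 1 − 309.15/428.15 = 0.278.

η ≈ 0.278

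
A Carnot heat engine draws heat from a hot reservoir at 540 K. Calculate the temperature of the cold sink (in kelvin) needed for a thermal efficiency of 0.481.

T_C ≈ 280.3 K

From η = 1 − T_C/T_H, T_C = T_H·(1 − η) = 540.00 × (1 − 0.481) = 280.3 K.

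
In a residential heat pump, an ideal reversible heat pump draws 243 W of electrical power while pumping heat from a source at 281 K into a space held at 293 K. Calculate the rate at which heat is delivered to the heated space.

Q̇_H ≈ 5930 W

The Carnot heat-pump COP is COP_HP = T_H/(T_H − T_C) = 293.00/12.00 = 24.4167.
Q_H = COP_HP · W = 24.4167 × 243 = 5930 W.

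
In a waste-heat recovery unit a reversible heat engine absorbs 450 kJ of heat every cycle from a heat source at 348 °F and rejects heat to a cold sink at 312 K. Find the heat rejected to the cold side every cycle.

Q_C ≈ 312.9 kJ

T_H = 348 °F → (348 − 32) × 5/9 = 175.56 °C = 448.71 K.
η_rev = 1 − T_C/T_H = 1 − 312.00/448.71 = 0.3047.
For a reversible cycle Q_C/Q_H = T_C/T_H, so Q_C = 450 × 312.00/448.71 = 312.9 kJ.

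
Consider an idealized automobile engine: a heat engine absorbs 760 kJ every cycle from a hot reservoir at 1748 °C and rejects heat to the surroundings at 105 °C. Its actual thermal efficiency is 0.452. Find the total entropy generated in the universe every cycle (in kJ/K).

T_H = 1748 °C → 1748 + 273.15 = 2021.15 K.
T_C = 105 °C → 105 + 273.15 = 378.15 K.
W = η·Q_H = 0.452 × 760 = 343.5 kJ, so Q_C = Q_H − W = 416.5 kJ.
Reservoir entropy changes: ΔS_H = −Q_H/T_H = −760/2021.15 = -0.3760 kJ/K and ΔS_C = +Q_C/T_C = 416.5/378.15 = 1.101 kJ/K.
ΔS_univ = −Q_H/T_H + Q_C/T_C = 0.725 kJ/K (> 0, since η = 0.452 < η_Carnot = 0.813).

ΔS_univ ≈ 0.725 kJ/K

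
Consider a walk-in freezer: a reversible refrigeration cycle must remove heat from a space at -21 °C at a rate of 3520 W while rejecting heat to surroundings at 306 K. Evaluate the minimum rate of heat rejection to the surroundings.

T_C = -21 °C → -21 + 273.15 = 252.15 K.
For a reversible cycle Q_H/Q_C = T_H/T_C, so Q_H = Q_C·T_H/T_C = 3520 × 306.00/252.15 = 4272 W.

Q̇_H ≈ 4272 W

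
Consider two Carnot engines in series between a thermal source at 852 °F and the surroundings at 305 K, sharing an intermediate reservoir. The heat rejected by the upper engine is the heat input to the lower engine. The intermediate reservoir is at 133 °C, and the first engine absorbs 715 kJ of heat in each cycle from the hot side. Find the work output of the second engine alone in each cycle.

T_H = 852 °F → (852 − 32) × 5/9 = 455.56 °C = 728.71 K.
T_m = 133 °C → 133 + 273.15 = 406.15 K.
Heat entering the second stage: Q_m = Q_H·(T_m/T_H) = 715 × 406.15/728.71 = 399 kJ.
Second-stage efficiency η₂ = 1 − T_C/T_m = 1 − 305.00/406.15 = 0.2490, so W₂ = η₂·Q_m = 99.2 kJ.

W₂ ≈ 99.2 kJ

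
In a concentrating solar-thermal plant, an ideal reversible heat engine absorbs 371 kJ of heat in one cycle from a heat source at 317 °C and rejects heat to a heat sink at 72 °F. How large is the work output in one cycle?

W ≈ 185 kJ

T_H = 317 °C → 317 + 273.15 = 590.15 K.
T_C = 72 °F → (72 − 32) × 5/9 = 22.22 °C = 295.37 K.
η_rev = 1 − T_C/T_H = 1 − 295.37/590.15 = 0.4995.
W = η·Q_H = 0.4995 × 371 = 185 kJ.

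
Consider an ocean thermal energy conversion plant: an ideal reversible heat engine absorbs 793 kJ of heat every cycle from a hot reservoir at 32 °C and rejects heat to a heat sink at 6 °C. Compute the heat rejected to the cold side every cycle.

T_H = 32 °C → 32 + 273.15 = 305.15 K.
T_C = 6 °C → 6 + 273.15 = 279.15 K.
For a reversible engine, η = 1 − T_C/T_H = 1 − 279.15/305.15 = 0.0852.
For a reversible cycle Q_C/Q_H = T_C/T_H, so Q_C = 793 × 279.15/305.15 = 725 kJ.

Q_C ≈ 725 kJ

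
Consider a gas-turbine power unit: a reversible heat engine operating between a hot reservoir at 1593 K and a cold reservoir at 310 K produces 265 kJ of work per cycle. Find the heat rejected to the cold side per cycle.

Q_C ≈ 64.0 kJ

Carnot efficiency: η = 1 − T_C/T_H = 1 − 310.00/1593.00 = 0.8054.
Since Q_C/Q_H = T_C/T_H and Q_H = W/η, Q_C = W·T_C/(T_H − T_C) = 265 × 310.00/1283.00 = 64.0 kJ.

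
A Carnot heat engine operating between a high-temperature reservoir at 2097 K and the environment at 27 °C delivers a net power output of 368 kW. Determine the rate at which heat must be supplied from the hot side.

T_C = 27 °C → 27 + 273.15 = 300.15 K.
η_rev = 1 − T_C/T_H = 1 − 300.15/2097.00 = 0.8569.
Q_H = W/η = 368/0.8569 = 429.5 kW.

Q̇_H ≈ 429.5 kW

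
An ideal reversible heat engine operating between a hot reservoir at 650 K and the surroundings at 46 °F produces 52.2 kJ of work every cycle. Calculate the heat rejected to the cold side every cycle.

Q_C ≈ 39.7 kJ

T_C = 46 °F → (46 − 32) × 5/9 = 7.78 °C = 280.93 K.
For a reversible engine, η = 1 − T_C/T_H = 1 − 280.93/650.00 = 0.5678.
Since Q_C/Q_H = T_C/T_H and Q_H = W/η, Q_C = W·T_C/(T_H − T_C) = 52.2 × 280.93/369.07 = 39.7 kJ.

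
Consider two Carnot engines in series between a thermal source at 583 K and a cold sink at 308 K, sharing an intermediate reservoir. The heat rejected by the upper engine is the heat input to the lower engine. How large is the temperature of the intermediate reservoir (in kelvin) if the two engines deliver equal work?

T_m ≈ 445.5 K

For reversible stages Q_m = Q_H·(T_m/T_H). Setting W₁ = Q_H(1 − T_m/T_H) equal to W₂ = Q_m(1 − T_C/T_m) = Q_H·(T_m − T_C)/T_H gives T_H − T_m = T_m − T_C, so T_m = (T_H + T_C)/2 = (583.00 + 308.00)/2 = 445.5 K.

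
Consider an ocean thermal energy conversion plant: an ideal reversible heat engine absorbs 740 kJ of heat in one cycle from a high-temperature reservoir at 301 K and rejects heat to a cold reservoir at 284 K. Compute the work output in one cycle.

W ≈ 41.8 kJ

Carnot efficiency: η = 1 − T_C/T_H = 1 − 284.00/301.00 = 0.0565.
W = η·Q_H = 0.0565 × 740 = 41.8 kJ.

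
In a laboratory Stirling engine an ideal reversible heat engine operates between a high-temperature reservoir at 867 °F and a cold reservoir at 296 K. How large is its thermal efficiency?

η ≈ 0.5984

T_H = 867 °F → (867 − 32) × 5/9 = 463.89 °C = 737.04 K.
Since the cycle is reversible, η = 1 − T_C/T_H = 1 − 296.00/737.04 = 0.5984.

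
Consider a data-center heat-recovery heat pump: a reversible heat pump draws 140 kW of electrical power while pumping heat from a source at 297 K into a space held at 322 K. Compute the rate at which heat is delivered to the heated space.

Q̇_H ≈ 1800 kW

COP_HP = T_H/(T_H − T_C) = 322.00/25.00 = 12.8800.
Q_H = COP_HP · W = 12.8800 × 140 = 1800 kW.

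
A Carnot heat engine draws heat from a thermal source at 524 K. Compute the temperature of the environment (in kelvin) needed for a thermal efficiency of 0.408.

From η = 1 − T_C/T_H, T_C = T_H·(1 − η) = 524.00 × (1 − 0.408) = 310.2 K.

T_C ≈ 310.2 K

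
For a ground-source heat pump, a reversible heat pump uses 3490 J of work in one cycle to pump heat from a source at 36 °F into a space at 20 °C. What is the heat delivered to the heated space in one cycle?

T_H = 20 °C → 20 + 273.15 = 293.15 K.
T_C = 36 °F → (36 − 32) × 5/9 = 2.22 °C = 275.37 K.
For a reversible heat pump, COP_HP = T_H/(T_H − T_C) = 293.15/17.78 = 16.4897.
Q_H = COP_HP · W = 16.4897 × 3490 = 57500 J.

Q_H ≈ 57500 J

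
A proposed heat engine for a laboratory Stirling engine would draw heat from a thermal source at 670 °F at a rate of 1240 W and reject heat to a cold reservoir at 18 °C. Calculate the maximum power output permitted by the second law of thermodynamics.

T_H = 670 °F → (670 − 32) × 5/9 = 354.44 °C = 627.59 K.
T_C = 18 °C → 18 + 273.15 = 291.15 K.
The second-law ceiling is the Carnot efficiency, η_max = 1 − T_C/T_H = 1 − 291.15/627.59 = 0.5361.
W_max = η_max · Q_H = 0.5361 × 1240 = 664.7 W.

Ẇ_max ≈ 664.7 W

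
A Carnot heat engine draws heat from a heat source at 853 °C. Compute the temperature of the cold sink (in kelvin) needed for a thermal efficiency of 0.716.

T_C ≈ 320 K

T_H = 853 °C → 853 + 273.15 = 1126.15 K.
From η = 1 − T_C/T_H, T_C = T_H·(1 − η) = 1126.15 × (1 − 0.716) = 320 K.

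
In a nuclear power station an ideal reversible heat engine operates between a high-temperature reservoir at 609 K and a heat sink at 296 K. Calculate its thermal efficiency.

η ≈ 0.514

For a reversible engine, η = 1 − T_C/T_H = 1 − 296.00/609.00 = 0.514.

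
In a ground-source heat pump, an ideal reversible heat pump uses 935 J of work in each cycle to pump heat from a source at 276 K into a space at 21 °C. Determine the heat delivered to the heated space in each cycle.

Q_H ≈ 15200 J

T_H = 21 °C → 21 + 273.15 = 294.15 K.
For a reversible heat pump, COP_HP = T_H/(T_H − T_C) = 294.15/18.15 = 16.2066.
Q_H = COP_HP · W = 16.2066 × 935 = 15200 J.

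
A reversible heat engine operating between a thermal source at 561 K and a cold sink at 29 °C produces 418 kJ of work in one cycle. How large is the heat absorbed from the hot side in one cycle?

T_C = 29 °C → 29 + 273.15 = 302.15 K.
Carnot efficiency: η = 1 − T_C/T_H = 1 − 302.15/561.00 = 0.4614.
Q_H = W/η = 418/0.4614 = 906 kJ.

Q_H ≈ 906 kJ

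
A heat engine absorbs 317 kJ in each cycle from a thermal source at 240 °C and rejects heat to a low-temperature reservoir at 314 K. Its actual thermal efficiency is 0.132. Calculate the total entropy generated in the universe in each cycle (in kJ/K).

T_H = 240 °C → 240 + 273.15 = 513.15 K.
W = η·Q_H = 0.132 × 317 = 41.84 kJ, so Q_C = Q_H − W = 275.2 kJ.
The hot reservoir loses entropy Q_H/T_H = 317/513.15 = 0.6178 kJ/K; the cold reservoir gains Q_C/T_C = 275.2/314.00 = 0.8763 kJ/K.
ΔS_univ = −Q_H/T_H + Q_C/T_C = 0.2585 kJ/K (> 0, since η = 0.132 < η_Carnot = 0.388).

ΔS_univ ≈ 0.2585 kJ/K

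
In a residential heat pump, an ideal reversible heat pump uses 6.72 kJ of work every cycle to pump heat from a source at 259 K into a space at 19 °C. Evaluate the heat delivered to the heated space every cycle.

Q_H ≈ 59.2 kJ

T_H = 19 °C → 19 + 273.15 = 292.15 K.
Reversible heating COP: COP_HP = T_H/(T_H − T_C) = 292.15/33.15 = 8.8130.
Q_H = COP_HP · W = 8.8130 × 6.72 = 59.2 kJ.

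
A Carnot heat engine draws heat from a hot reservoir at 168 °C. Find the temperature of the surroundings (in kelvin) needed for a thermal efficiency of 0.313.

T_C ≈ 303 K

T_H = 168 °C → 168 + 273.15 = 441.15 K.
From η = 1 − T_C/T_H, T_C = T_H·(1 − η) = 441.15 × (1 − 0.313) = 303 K.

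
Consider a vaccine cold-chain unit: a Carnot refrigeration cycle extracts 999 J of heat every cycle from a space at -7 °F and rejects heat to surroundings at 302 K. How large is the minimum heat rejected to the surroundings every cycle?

Q_H ≈ 1200 J

T_C = -7 °F → (-7 − 32) × 5/9 = -21.67 °C = 251.48 K.
For a reversible cycle Q_H/Q_C = T_H/T_C, so Q_H = Q_C·T_H/T_C = 999 × 302.00/251.48 = 1200 J.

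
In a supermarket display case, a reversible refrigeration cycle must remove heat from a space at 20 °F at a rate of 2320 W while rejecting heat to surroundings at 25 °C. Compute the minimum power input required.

Ẇ_in ≈ 275.7 W

T_H = 25 °C → 25 + 273.15 = 298.15 K.
T_C = 20 °F → (20 − 32) × 5/9 = -6.67 °C = 266.48 K.
For a reversible refrigerator, COP_R = T_C/(T_H − T_C) = 266.48/31.67 = 8.4153.
W = Q_C/COP_R = 2320/8.4153 = 275.7 W.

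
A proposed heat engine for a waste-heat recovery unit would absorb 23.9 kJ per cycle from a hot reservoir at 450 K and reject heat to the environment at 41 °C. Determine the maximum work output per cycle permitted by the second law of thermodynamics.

W_max ≈ 7.22 kJ

T_C = 41 °C → 41 + 273.15 = 314.15 K.
By the Carnot theorem, η_max = 1 − T_C/T_H = 1 − 314.15/450.00 = 0.3019.
W_max = η_max · Q_H = 0.3019 × 23.9 = 7.22 kJ.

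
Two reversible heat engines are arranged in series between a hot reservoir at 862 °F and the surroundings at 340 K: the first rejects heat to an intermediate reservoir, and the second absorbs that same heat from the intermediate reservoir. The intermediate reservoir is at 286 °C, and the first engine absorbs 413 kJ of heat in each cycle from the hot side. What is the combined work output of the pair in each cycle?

T_H = 862 °F → (862 − 32) × 5/9 = 461.11 °C = 734.26 K.
Two reversible stages in series are equivalent to a single Carnot engine between T_H and T_C, so η_total = 1 − T_C/T_H = 1 − 340.00/734.26 = 0.5369.
W_total = η_total · Q_H = 0.5369 × 413 = 222 kJ.

W_total ≈ 222 kJ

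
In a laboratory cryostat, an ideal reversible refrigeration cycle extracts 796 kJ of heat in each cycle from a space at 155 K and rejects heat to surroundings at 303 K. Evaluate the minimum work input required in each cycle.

COP_R = T_C/(T_H − T_C) = 155.00/148.00 = 1.0473.
W = Q_C/COP_R = 796/1.0473 = 760 kJ.

W_in ≈ 760 kJ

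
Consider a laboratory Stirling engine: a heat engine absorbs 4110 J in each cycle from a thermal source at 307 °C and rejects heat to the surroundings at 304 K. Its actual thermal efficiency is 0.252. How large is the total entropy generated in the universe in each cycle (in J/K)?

T_H = 307 °C → 307 + 273.15 = 580.15 K.
W = η·Q_H = 0.252 × 4110 = 1036 J, so Q_C = Q_H − W = 3074 J.
Reservoir entropy changes: ΔS_H = −Q_H/T_H = −4110/580.15 = -7.084 J/K and ΔS_C = +Q_C/T_C = 3074/304.00 = 10.11 J/K.
ΔS_univ = −Q_H/T_H + Q_C/T_C = 3.028 J/K (> 0, since η = 0.252 < η_Carnot = 0.476).

ΔS_univ ≈ 3.028 J/K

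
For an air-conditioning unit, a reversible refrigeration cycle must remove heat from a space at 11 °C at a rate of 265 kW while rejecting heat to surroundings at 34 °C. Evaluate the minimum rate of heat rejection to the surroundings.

Q̇_H ≈ 286 kW

T_H = 34 °C → 34 + 273.15 = 307.15 K.
T_C = 11 °C → 11 + 273.15 = 284.15 K.
For a reversible cycle Q_H/Q_C = T_H/T_C, so Q_H = Q_C·T_H/T_C = 265 × 307.15/284.15 = 286 kW.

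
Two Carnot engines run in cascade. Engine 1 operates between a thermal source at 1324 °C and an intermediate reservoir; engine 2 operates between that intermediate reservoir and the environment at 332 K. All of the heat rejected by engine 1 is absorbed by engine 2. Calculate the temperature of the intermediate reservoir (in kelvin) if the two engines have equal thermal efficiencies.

T_H = 1324 °C → 1324 + 273.15 = 1597.15 K.
Equal efficiencies require 1 − T_m/T_H = 1 − T_C/T_m, i.e. T_m/T_H = T_C/T_m, so T_m = √(T_H·T_C) = √(1597.15 × 332.00) = 728.2 K.

T_m ≈ 728.2 K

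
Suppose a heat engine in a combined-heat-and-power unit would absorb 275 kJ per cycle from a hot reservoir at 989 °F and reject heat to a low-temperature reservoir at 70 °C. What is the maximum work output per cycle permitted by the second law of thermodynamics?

W_max ≈ 158 kJ

T_H = 989 °F → (989 − 32) × 5/9 = 531.67 °C = 804.82 K.
T_C = 70 °C → 70 + 273.15 = 343.15 K.
The second-law ceiling is the Carnot efficiency, η_max = 1 − T_C/T_H = 1 − 343.15/804.82 = 0.5736.
W_max = η_max · Q_H = 0.5736 × 275 = 158 kJ.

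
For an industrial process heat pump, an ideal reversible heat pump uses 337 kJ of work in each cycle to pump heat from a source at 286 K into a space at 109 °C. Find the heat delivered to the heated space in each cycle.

T_H = 109 °C → 109 + 273.15 = 382.15 K.
Reversible heating COP: COP_HP = T_H/(T_H − T_C) = 382.15/96.15 = 3.9745.
Q_H = COP_HP · W = 3.9745 × 337 = 1339 kJ.

Q_H ≈ 1339 kJ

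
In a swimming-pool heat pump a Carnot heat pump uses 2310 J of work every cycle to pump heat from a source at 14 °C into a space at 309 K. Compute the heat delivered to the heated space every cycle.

Q_H ≈ 32670 J

T_C = 14 °C → 14 + 273.15 = 287.15 K.
COP_HP = T_H/(T_H − T_C) = 309.00/21.85 = 14.1419.
Q_H = COP_HP · W = 14.1419 × 2310 = 32670 J.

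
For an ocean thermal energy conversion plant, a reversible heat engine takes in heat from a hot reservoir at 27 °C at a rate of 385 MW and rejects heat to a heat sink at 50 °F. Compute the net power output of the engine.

T_H = 27 °C → 27 + 273.15 = 300.15 K.
T_C = 50 °F → (50 − 32) × 5/9 = 10.00 °C = 283.15 K.
The Carnot efficiency is η = 1 − T_C/T_H = 1 − 283.15/300.15 = 0.0566.
W = η·Q_H = 0.0566 × 385 = 21.8 MW.

Ẇ ≈ 21.8 MW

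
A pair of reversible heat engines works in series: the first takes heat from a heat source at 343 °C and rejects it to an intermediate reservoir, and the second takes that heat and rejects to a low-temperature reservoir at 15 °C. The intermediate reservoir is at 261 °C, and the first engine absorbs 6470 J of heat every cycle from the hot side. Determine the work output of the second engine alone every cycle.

T_H = 343 °C → 343 + 273.15 = 616.15 K.
T_C = 15 °C → 15 + 273.15 = 288.15 K.
T_m = 261 °C → 261 + 273.15 = 534.15 K.
Heat entering the second stage: Q_m = Q_H·(T_m/T_H) = 6470 × 534.15/616.15 = 5610 J.
Second-stage efficiency η₂ = 1 − T_C/T_m = 1 − 288.15/534.15 = 0.4605, so W₂ = η₂·Q_m = 2580 J.

W₂ ≈ 2580 J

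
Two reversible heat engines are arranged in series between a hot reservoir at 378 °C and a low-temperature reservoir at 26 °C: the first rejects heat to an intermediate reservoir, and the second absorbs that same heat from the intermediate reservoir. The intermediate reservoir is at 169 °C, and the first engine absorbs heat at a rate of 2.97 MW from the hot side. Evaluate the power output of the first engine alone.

T_H = 378 °C → 378 + 273.15 = 651.15 K.
T_C = 26 °C → 26 + 273.15 = 299.15 K.
T_m = 169 °C → 169 + 273.15 = 442.15 K.
First-stage efficiency η₁ = 1 − T_m/T_H = 1 − 442.15/651.15 = 0.3210.
W₁ = η₁·Q_H = 0.3210 × 2.97 = 0.953 MW.

Ẇ₁ ≈ 0.953 MW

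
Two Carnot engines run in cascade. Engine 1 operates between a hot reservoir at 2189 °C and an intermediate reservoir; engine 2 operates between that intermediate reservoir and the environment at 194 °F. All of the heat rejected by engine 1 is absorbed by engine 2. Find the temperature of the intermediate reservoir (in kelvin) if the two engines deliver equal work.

T_m ≈ 1413 K

T_H = 2189 °C → 2189 + 273.15 = 2462.15 K.
T_C = 194 °F → (194 − 32) × 5/9 = 90.00 °C = 363.15 K.
For reversible stages Q_m = Q_H·(T_m/T_H). Setting W₁ = Q_H(1 − T_m/T_H) equal to W₂ = Q_m(1 − T_C/T_m) = Q_H·(T_m − T_C)/T_H gives T_H − T_m = T_m − T_C, so T_m = (T_H + T_C)/2 = (2462.15 + 363.15)/2 = 1413 K.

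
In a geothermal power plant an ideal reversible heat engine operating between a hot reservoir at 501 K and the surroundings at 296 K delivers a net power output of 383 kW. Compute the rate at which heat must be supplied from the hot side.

Q̇_H ≈ 936 kW

Carnot efficiency: η = 1 − T_C/T_H = 1 − 296.00/501.00 = 0.4092.
Q_H = W/η = 383/0.4092 = 936 kW.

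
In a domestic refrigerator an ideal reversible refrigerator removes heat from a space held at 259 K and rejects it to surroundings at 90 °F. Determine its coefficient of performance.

T_H = 90 °F → (90 − 32) × 5/9 = 32.22 °C = 305.37 K.
Carnot COP: COP_R = T_C/(T_H − T_C) = 259.00/(305.37 − 259.00) = 5.59.

COP_R ≈ 5.59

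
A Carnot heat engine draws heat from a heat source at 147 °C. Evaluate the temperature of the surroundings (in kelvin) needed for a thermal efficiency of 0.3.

T_H = 147 °C → 147 + 273.15 = 420.15 K.
From η = 1 − T_C/T_H, T_C = T_H·(1 − η) = 420.15 × (1 − 0.3) = 294 K.

T_C ≈ 294 K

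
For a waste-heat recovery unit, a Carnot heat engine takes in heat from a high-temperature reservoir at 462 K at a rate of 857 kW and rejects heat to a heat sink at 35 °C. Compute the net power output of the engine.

T_C = 35 °C → 35 + 273.15 = 308.15 K.
For a reversible engine, η = 1 − T_C/T_H = 1 − 308.15/462.00 = 0.3330.
W = η·Q_H = 0.3330 × 857 = 285 kW.

Ẇ ≈ 285 kW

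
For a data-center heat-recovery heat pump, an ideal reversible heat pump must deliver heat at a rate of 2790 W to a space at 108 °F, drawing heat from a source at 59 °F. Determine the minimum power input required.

T_H = 108 °F → (108 − 32) × 5/9 = 42.22 °C = 315.37 K.
T_C = 59 °F → (59 − 32) × 5/9 = 15.00 °C = 288.15 K.
For a reversible heat pump, COP_HP = T_H/(T_H − T_C) = 315.37/27.22 = 11.5851.
W = Q_H/COP_HP = 2790/11.5851 = 241 W.

Ẇ_in ≈ 241 W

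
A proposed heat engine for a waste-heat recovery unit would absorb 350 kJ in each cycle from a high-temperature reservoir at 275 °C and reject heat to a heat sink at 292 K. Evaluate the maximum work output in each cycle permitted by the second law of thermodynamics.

W_max ≈ 164 kJ

T_H = 275 °C → 275 + 273.15 = 548.15 K.
The upper bound on efficiency is η_max = 1 − T_C/T_H = 1 − 292.00/548.15 = 0.4673.
W_max = η_max · Q_H = 0.4673 × 350 = 164 kJ.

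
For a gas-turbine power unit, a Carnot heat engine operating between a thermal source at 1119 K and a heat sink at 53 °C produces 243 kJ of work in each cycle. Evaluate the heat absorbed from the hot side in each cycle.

Q_H ≈ 343 kJ

T_C = 53 °C → 53 + 273.15 = 326.15 K.
The Carnot efficiency is η = 1 − T_C/T_H = 1 − 326.15/1119.00 = 0.7085.
Q_H = W/η = 243/0.7085 = 343 kJ.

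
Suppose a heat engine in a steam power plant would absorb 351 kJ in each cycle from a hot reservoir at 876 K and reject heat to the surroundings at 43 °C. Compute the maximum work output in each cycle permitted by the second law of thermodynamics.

T_C = 43 °C → 43 + 273.15 = 316.15 K.
No engine can exceed the Carnot limit: η_max = 1 − T_C/T_H = 1 − 316.15/876.00 = 0.6391.
W_max = η_max · Q_H = 0.6391 × 351 = 224 kJ.

W_max ≈ 224 kJ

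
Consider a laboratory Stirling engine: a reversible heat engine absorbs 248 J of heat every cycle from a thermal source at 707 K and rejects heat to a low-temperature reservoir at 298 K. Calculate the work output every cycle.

W ≈ 143.5 J

η_rev = 1 − T_C/T_H = 1 − 298.00/707.00 = 0.5785.
W = η·Q_H = 0.5785 × 248 = 143.5 J.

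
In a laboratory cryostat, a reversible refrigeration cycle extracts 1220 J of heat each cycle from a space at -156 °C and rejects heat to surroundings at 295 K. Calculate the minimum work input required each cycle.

W_in ≈ 1850 J

T_C = -156 °C → -156 + 273.15 = 117.15 K.
Carnot COP: COP_R = T_C/(T_H − T_C) = 117.15/177.85 = 0.6587.
W = Q_C/COP_R = 1220/0.6587 = 1850 J.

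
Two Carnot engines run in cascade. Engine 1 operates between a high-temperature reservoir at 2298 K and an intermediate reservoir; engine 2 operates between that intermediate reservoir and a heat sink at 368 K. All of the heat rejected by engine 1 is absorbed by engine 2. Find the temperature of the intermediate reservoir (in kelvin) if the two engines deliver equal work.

For reversible stages Q_m = Q_H·(T_m/T_H). Setting W₁ = Q_H(1 − T_m/T_H) equal to W₂ = Q_m(1 − T_C/T_m) = Q_H·(T_m − T_C)/T_H gives T_H − T_m = T_m − T_C, so T_m = (T_H + T_C)/2 = (2298.00 + 368.00)/2 = 1330 K.

T_m ≈ 1330 K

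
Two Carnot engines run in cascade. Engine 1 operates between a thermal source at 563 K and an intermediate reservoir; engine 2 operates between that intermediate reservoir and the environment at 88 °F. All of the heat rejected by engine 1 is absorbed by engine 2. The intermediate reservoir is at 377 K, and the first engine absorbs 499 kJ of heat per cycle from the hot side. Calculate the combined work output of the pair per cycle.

W_total ≈ 229 kJ

T_C = 88 °F → (88 − 32) × 5/9 = 31.11 °C = 304.26 K.
Two reversible stages in series are equivalent to a single Carnot engine between T_H and T_C, so η_total = 1 − T_C/T_H = 1 − 304.26/563.00 = 0.4596.
W_total = η_total · Q_H = 0.4596 × 499 = 229 kJ.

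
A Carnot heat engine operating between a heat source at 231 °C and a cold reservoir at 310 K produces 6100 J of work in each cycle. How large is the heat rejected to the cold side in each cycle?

T_H = 231 °C → 231 + 273.15 = 504.15 K.
The Carnot efficiency is η = 1 − T_C/T_H = 1 − 310.00/504.15 = 0.3851.
Since Q_C/Q_H = T_C/T_H and Q_H = W/η, Q_C = W·T_C/(T_H − T_C) = 6100 × 310.00/194.15 = 9740 J.

Q_C ≈ 9740 J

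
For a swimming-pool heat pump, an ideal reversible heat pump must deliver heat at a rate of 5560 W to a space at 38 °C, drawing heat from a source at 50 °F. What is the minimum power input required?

T_H = 38 °C → 38 + 273.15 = 311.15 K.
T_C = 50 °F → (50 − 32) × 5/9 = 10.00 °C = 283.15 K.
Reversible heating COP: COP_HP = T_H/(T_H − T_C) = 311.15/28.00 = 11.1125.
W = Q_H/COP_HP = 5560/11.1125 = 500 W.

Ẇ_in ≈ 500 W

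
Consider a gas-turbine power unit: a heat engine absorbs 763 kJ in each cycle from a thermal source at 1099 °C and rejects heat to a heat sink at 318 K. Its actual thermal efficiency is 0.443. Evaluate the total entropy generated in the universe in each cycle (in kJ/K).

ΔS_univ ≈ 0.780 kJ/K

T_H = 1099 °C → 1099 + 273.15 = 1372.15 K.
W = η·Q_H = 0.443 × 763 = 338.0 kJ, so Q_C = Q_H − W = 425.0 kJ.
Reservoir entropy changes: ΔS_H = −Q_H/T_H = −763/1372.15 = -0.5561 kJ/K and ΔS_C = +Q_C/T_C = 425.0/318.00 = 1.336 kJ/K.
ΔS_univ = −Q_H/T_H + Q_C/T_C = 0.780 kJ/K (> 0, since η = 0.443 < η_Carnot = 0.768).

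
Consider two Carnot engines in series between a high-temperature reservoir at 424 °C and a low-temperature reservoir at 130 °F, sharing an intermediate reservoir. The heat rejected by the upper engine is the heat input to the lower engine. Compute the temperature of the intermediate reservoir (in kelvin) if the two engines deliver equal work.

T_H = 424 °C → 424 + 273.15 = 697.15 K.
T_C = 130 °F → (130 − 32) × 5/9 = 54.44 °C = 327.59 K.
For reversible stages Q_m = Q_H·(T_m/T_H). Setting W₁ = Q_H(1 − T_m/T_H) equal to W₂ = Q_m(1 − T_C/T_m) = Q_H·(T_m − T_C)/T_H gives T_H − T_m = T_m − T_C, so T_m = (T_H + T_C)/2 = (697.15 + 327.59)/2 = 512 K.

T_m ≈ 512 K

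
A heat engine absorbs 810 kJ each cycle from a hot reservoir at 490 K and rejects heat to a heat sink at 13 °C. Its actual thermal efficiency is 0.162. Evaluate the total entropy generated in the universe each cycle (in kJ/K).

ΔS_univ ≈ 0.7191 kJ/K

T_C = 13 °C → 13 + 273.15 = 286.15 K.
W = η·Q_H = 0.162 × 810 = 131.2 kJ, so Q_C = Q_H − W = 678.8 kJ.
Reservoir entropy changes: ΔS_H = −Q_H/T_H = −810/490.00 = -1.653 kJ/K and ΔS_C = +Q_C/T_C = 678.8/286.15 = 2.372 kJ/K.
ΔS_univ = −Q_H/T_H + Q_C/T_C = 0.7191 kJ/K (> 0, since η = 0.162 < η_Carnot = 0.416).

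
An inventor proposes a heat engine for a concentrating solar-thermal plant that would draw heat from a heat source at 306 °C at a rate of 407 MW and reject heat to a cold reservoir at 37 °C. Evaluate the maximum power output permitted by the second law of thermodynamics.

T_H = 306 °C → 306 + 273.15 = 579.15 K.
T_C = 37 °C → 37 + 273.15 = 310.15 K.
No engine can exceed the Carnot limit: η_max = 1 − T_C/T_H = 1 − 310.15/579.15 = 0.4645.
W_max = η_max · Q_H = 0.4645 × 407 = 189 MW.

Ẇ_max ≈ 189 MW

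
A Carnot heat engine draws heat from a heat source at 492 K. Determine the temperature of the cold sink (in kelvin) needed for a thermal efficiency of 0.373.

From η = 1 − T_C/T_H, T_C = T_H·(1 − η) = 492.00 × (1 − 0.373) = 308 K.

T_C ≈ 308 K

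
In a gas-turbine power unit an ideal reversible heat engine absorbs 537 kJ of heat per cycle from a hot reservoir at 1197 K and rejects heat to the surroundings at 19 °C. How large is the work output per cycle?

W ≈ 406 kJ

T_C = 19 °C → 19 + 273.15 = 292.15 K.
η_rev = 1 − T_C/T_H = 1 − 292.15/1197.00 = 0.7559.
W = η·Q_H = 0.7559 × 537 = 406 kJ.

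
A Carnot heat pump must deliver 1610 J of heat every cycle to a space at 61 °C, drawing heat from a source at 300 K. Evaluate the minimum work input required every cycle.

W_in ≈ 164.5 J

T_H = 61 °C → 61 + 273.15 = 334.15 K.
The Carnot heat-pump COP is COP_HP = T_H/(T_H − T_C) = 334.15/34.15 = 9.7848.
W = Q_H/COP_HP = 1610/9.7848 = 164.5 J.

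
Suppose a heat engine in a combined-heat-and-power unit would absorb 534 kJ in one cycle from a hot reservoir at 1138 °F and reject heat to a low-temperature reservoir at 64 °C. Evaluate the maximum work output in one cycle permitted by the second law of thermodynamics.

T_H = 1138 °F → (1138 − 32) × 5/9 = 614.44 °C = 887.59 K.
T_C = 64 °C → 64 + 273.15 = 337.15 K.
The second-law ceiling is the Carnot efficiency, η_max = 1 − T_C/T_H = 1 − 337.15/887.59 = 0.6202.
W_max = η_max · Q_H = 0.6202 × 534 = 331 kJ.

W_max ≈ 331 kJ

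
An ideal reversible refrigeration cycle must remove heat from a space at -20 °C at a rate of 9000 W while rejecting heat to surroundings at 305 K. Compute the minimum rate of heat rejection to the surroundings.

T_C = -20 °C → -20 + 273.15 = 253.15 K.
For a reversible cycle Q_H/Q_C = T_H/T_C, so Q_H = Q_C·T_H/T_C = 9000 × 305.00/253.15 = 10800 W.

Q̇_H ≈ 10800 W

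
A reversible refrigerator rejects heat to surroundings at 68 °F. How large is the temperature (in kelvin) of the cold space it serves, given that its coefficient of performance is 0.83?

T_C ≈ 133 K

T_H = 68 °F → (68 − 32) × 5/9 = 20.00 °C = 293.15 K.
COP_R = T_C/(T_H − T_C) ⇒ T_C = T_H·COP_R/(1 + COP_R) = 293.15 × 0.83/(1 + 0.83) = 133 K.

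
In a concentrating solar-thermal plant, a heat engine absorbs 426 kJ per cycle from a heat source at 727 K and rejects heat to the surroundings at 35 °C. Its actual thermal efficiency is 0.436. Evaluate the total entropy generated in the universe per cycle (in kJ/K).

T_C = 35 °C → 35 + 273.15 = 308.15 K.
W = η·Q_H = 0.436 × 426 = 185.7 kJ, so Q_C = Q_H − W = 240.3 kJ.
The hot reservoir loses entropy Q_H/T_H = 426/727.00 = 0.5860 kJ/K; the cold reservoir gains Q_C/T_C = 240.3/308.15 = 0.7797 kJ/K.
ΔS_univ = −Q_H/T_H + Q_C/T_C = 0.194 kJ/K (> 0, since η = 0.436 < η_Carnot = 0.576).

ΔS_univ ≈ 0.194 kJ/K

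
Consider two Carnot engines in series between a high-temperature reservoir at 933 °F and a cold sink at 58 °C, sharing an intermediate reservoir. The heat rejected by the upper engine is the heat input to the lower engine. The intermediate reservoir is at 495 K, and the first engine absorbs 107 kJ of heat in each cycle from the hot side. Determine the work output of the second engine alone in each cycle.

T_H = 933 °F → (933 − 32) × 5/9 = 500.56 °C = 773.71 K.
T_C = 58 °C → 58 + 273.15 = 331.15 K.
Heat entering the second stage: Q_m = Q_H·(T_m/T_H) = 107 × 495.00/773.71 = 68.46 kJ.
Second-stage efficiency η₂ = 1 − T_C/T_m = 1 − 331.15/495.00 = 0.3310, so W₂ = η₂·Q_m = 22.66 kJ.

W₂ ≈ 22.66 kJ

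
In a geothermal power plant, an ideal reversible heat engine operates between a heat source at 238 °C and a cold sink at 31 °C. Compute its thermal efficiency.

T_H = 238 °C → 238 + 273.15 = 511.15 K.
T_C = 31 °C → 31 + 273.15 = 304.15 K.
Carnot efficiency: η = 1 − T_C/T_H = 1 − 304.15/511.15 = 0.405.

η ≈ 0.405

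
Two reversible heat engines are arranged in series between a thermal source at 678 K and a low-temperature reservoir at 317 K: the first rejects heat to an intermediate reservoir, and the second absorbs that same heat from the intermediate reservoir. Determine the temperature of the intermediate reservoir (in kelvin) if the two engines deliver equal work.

For reversible stages Q_m = Q_H·(T_m/T_H). Setting W₁ = Q_H(1 − T_m/T_H) equal to W₂ = Q_m(1 − T_C/T_m) = Q_H·(T_m − T_C)/T_H gives T_H − T_m = T_m − T_C, so T_m = (T_H + T_C)/2 = (678.00 + 317.00)/2 = 497.5 K.

T_m ≈ 497.5 K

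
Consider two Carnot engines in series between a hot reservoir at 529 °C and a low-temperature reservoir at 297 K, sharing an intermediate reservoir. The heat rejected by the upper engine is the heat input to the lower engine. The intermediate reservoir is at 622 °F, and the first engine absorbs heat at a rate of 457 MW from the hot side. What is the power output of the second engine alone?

Ẇ₂ ≈ 173 MW

T_H = 529 °C → 529 + 273.15 = 802.15 K.
T_m = 622 °F → (622 − 32) × 5/9 = 327.78 °C = 600.93 K.
Heat entering the second stage: Q_m = Q_H·(T_m/T_H) = 457 × 600.93/802.15 = 342 MW.
Second-stage efficiency η₂ = 1 − T_C/T_m = 1 − 297.00/600.93 = 0.5058, so W₂ = η₂·Q_m = 173 MW.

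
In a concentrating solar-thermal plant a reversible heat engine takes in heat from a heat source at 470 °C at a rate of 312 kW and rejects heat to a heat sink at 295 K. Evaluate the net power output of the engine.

Ẇ ≈ 188 kW

T_H = 470 °C → 470 + 273.15 = 743.15 K.
Carnot efficiency: η = 1 − T_C/T_H = 1 − 295.00/743.15 = 0.6030.
W = η·Q_H = 0.6030 × 312 = 188 kW.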